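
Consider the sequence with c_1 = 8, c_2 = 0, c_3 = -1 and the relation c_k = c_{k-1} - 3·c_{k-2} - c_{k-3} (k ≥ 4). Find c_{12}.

1123

c_4 = -9;  c_5 = -6;  c_6 = 22;  c_7 = 49;  c_8 = -11;  c_9 = -180;  c_{10} = -196;  c_{11} = 355;  c_{12} = 1123.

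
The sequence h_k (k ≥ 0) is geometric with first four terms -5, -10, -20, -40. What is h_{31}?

-10737418240

Common ratio r = 2.
h_k = (-5)·2^(k-0).
h_{31} = (-5)·2^31 = -10737418240.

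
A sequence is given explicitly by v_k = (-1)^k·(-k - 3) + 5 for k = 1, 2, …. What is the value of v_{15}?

23

(-1)^15 = -1; -k - 3 at k=15 is -18; so v_{15} = 23.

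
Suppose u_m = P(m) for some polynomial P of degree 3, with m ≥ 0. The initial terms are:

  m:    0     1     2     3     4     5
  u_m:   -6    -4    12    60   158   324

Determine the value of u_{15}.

9684

1st diffs: 2, 16, 48, 98, 166.
2nd diffs: 14, 32, 50, 68.
3rd diffs: 18, 18, 18 (constant).
Newton forward-difference form: u_m = -6 + 2·C(m,1) + 14·C(m,2) + 18·C(m,3).
At m = 15: m = 15, so u_{15} = -6 + 30 + 1470 + 8190 = 9684.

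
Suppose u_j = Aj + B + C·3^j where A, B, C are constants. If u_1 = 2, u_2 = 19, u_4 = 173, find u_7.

The three given values yield: A + B + 3C = 2; 2A + B + 9C = 19; 4A + B + 81C = 173.
Subtracting the first from the second: A + 6C = 17.
Subtracting the second from the third: 2A + 72C = 154.
Solving: C = 2, A = 5, then B = -9.
Hence u_7 = 5·7 + (-9) + 2·2187 = 4400.

4400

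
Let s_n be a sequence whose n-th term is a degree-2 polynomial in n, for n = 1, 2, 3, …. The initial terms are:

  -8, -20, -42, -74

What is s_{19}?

-1754

1st diffs: -12, -22, -32.
2nd diffs: -10, -10 (constant).
Newton forward-difference form: s_n = -8 + (-12)·C(n-1,1) + (-10)·C(n-1,2).
At n = 19: n-1 = 18, so s_{19} = -8 - 216 - 1530 = -1754.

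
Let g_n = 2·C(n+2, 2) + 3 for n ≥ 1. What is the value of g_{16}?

C(18, 2) = 153, so g_{16} = 309.

309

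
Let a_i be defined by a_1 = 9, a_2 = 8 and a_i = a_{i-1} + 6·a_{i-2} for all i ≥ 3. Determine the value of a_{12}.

a_3 = 62;  a_4 = 110;  a_5 = 482;  a_6 = 1142;  a_7 = 4034;  a_8 = 10886;  a_9 = 35090;  a_{10} = 100406;  a_{11} = 310946;  a_{12} = 913382.
(Characteristic roots are 3 and -2.)

913382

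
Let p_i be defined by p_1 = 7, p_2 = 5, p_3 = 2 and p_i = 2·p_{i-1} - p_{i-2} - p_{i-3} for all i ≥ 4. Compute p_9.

Applying the relation repeatedly:
p_4 = -8;  p_5 = -23;  p_6 = -40;  p_7 = -49;  p_8 = -35;  p_9 = 19.

19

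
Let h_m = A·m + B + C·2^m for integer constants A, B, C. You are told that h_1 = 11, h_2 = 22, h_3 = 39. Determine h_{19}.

1572959

Plug in m = 1, 2, 3: A + B + 2C = 11; 2A + B + 4C = 22; 3A + B + 8C = 39.
Subtracting the first from the second: A + 2C = 11.
Subtracting the second from the third: A + 4C = 17.
Solving: C = 3, A = 5, then B = 0.
So h_m = 5·m + 0 + 3·2^m; at m=19 this is 1572959.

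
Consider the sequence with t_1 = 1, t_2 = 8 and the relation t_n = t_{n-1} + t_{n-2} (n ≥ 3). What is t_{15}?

Compute successive terms:
t_3 = 9;  t_4 = 17;  t_5 = 26;  …;  t_{12} = 767;  t_{13} = 1241;  t_{14} = 2008;  t_{15} = 3249.

3249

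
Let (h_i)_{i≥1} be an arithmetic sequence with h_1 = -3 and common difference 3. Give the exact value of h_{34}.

h_i = -3 + (i - 1)·3.
h_{34} = -3 + 33·3 = 96.

96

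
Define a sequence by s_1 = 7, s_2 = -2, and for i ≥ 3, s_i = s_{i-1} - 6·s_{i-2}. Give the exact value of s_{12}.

Step forward from the initial values:
s_3 = -44;  s_4 = -32;  s_5 = 232;  s_6 = 424;  s_7 = -968;  s_8 = -3512;  s_9 = 2296;  s_{10} = 23368;  s_{11} = 9592;  s_{12} = -130616.

-130616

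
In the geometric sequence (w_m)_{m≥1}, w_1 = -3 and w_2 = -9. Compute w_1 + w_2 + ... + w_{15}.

-21523359

Common ratio r = 3.
w_m = (-3)·3^(m-1).
S = (-3)·(3^15 - 1)/(3 - 1) = (-3)·(14348907 - 1)/(2) = -21523359.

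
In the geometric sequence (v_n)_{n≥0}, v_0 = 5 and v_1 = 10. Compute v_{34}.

Common ratio r = 2.
v_n = 5·2^(n-0).
v_{34} = 5·2^34 = 85899345920.

85899345920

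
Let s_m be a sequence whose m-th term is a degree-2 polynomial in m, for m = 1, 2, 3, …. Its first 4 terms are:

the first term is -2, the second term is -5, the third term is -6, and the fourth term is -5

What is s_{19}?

1st diffs: -3, -1, 1.
2nd diffs: 2, 2 (constant).
So s_m = m^2 - 6m + 3.
Evaluating at m = 19 gives s_{19} = 250.

250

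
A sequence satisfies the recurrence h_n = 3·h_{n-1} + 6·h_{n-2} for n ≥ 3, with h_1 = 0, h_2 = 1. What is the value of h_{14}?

37149111

Iterate the recurrence:
h_3 = 3  h_4 = 15  h_5 = 63  …  h_{11} = 444447  h_{12} = 1943271  h_{13} = 8496495  h_{14} = 37149111.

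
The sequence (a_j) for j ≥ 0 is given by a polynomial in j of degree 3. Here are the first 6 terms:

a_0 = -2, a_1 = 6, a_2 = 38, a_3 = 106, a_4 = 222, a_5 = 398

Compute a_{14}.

6662

1st diffs: 8, 32, 68, 116, 176.
2nd diffs: 24, 36, 48, 60.
3rd diffs: 12, 12, 12 (constant).
So a_j = 2j^3 + 6j^2 - 2.
Evaluating at j = 14 gives a_{14} = 6662.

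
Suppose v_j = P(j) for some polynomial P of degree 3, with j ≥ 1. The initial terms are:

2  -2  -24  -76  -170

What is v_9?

1st diffs: -4, -22, -52, -94.
2nd diffs: -18, -30, -42.
3rd diffs: -12, -12 (constant).
Newton forward-difference form: v_j = 2 + (-4)·C(j-1,1) + (-18)·C(j-1,2) + (-12)·C(j-1,3).
At j = 9: j-1 = 8, so v_9 = 2 - 32 - 504 - 672 = -1206.

-1206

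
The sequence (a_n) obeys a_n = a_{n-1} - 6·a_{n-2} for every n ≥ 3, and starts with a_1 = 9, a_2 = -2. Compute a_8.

-4532

Step forward from the initial values:
a_3 = -56  a_4 = -44  a_5 = 292  a_6 = 556  a_7 = -1196  a_8 = -4532.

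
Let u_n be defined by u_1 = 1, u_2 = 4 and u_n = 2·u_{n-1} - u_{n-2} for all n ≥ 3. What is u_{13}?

37

Applying the relation repeatedly:
u_3 = 7; u_4 = 10; u_5 = 13; …; u_{10} = 28; u_{11} = 31; u_{12} = 34; u_{13} = 37.
(Characteristic roots are 1 and 1.)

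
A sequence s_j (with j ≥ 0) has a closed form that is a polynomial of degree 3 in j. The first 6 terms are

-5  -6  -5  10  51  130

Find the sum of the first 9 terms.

1599

1st diffs: -1, 1, 15, 41, 79.
2nd diffs: 2, 14, 26, 38.
3rd diffs: 12, 12, 12 (constant).
So s_j = 2j^3 - 5j^2 + 2j - 5.
Continuing: 259, 450, 715.
Summing j = 0..8 (9 terms) gives 1599.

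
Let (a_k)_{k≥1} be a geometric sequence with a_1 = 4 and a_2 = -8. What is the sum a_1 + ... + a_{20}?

-1398100

Common ratio r = -2.
a_k = 4·(-2)^(k-1).
S = 4·((-2)^20 - 1)/(-2 - 1) = 4·(1048576 - 1)/(-3) = -1398100.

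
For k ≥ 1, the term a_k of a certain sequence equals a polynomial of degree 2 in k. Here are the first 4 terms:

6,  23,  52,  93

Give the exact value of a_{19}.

2148

1st diffs: 17, 29, 41.
2nd diffs: 12, 12 (constant).
Newton forward-difference form: a_k = 6 + 17·C(k-1,1) + 12·C(k-1,2).
At k = 19: k-1 = 18, so a_{19} = 6 + 306 + 1836 = 2148.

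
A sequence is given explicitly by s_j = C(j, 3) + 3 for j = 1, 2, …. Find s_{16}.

563

C(16, 3) = 560, so s_{16} = 563.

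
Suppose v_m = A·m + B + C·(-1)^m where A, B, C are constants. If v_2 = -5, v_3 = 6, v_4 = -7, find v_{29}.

-20

Plug in m = 2, 3, 4: 2A + B + C = -5; 3A + B - C = 6; 4A + B + C = -7.
Subtracting the first from the second: A - 2C = 11.
Subtracting the second from the third: A + 2C = -13.
Solving: C = -6, A = -1, then B = 3.
Therefore v_{29} = -29 + 3 + (-6)·(-1) = -20.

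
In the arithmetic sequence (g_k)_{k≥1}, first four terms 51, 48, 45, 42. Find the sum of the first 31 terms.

186

Common difference d = -3.
g_k = 51 + (k - 1)·(-3).
g_{31} = -39; S = 31·(51 + (-39))/2 = 186.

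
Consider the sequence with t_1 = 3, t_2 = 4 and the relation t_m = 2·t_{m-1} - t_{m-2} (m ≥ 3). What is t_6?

Applying the relation repeatedly:
t_3 = 5, t_4 = 6, t_5 = 7, t_6 = 8.
(Characteristic roots are 1 and 1.)

8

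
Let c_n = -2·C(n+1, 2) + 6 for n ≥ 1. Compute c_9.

-84

C(10, 2) = 45, so c_9 = -84.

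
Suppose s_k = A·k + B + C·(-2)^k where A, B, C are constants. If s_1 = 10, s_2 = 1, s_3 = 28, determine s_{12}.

-8153

At k = 1, 2, 3: A + B - 2C = 10; 2A + B + 4C = 1; 3A + B - 8C = 28.
Subtracting the first from the second: A + 6C = -9.
Subtracting the second from the third: A - 12C = 27.
Solving: C = -2, A = 3, then B = 3.
Therefore s_{12} = 36 + 3 + (-2)·4096 = -8153.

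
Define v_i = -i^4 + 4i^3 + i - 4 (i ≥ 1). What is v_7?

v_7 = -1·7^4 + 4·7^3 + 1·7 - 4 = -1026.

-1026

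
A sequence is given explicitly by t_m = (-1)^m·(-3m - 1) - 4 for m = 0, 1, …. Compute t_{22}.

-71

(-1)^22 = 1; -3m - 1 at m=22 is -67; so t_{22} = -71.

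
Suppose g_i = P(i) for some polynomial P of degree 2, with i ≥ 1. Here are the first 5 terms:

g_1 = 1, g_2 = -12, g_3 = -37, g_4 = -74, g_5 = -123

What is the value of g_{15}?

-1273

1st diffs: -13, -25, -37, -49.
2nd diffs: -12, -12, -12 (constant).
Newton forward-difference form: g_i = 1 + (-13)·C(i-1,1) + (-12)·C(i-1,2).
At i = 15: i-1 = 14, so g_{15} = 1 - 182 - 1092 = -1273.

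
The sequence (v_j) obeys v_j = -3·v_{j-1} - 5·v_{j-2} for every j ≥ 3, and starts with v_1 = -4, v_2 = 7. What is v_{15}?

Compute successive terms:
v_3 = -1; v_4 = -32; v_5 = 101; …; v_{12} = -26207; v_{13} = 56876; v_{14} = -39593; v_{15} = -165601.

-165601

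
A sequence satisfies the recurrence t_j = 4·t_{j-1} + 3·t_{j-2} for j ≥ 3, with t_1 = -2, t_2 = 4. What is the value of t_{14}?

Iterate the recurrence:
t_3 = 10  t_4 = 52  t_5 = 238  …  t_{11} = 2397226  t_{12} = 11136916  t_{13} = 51739342  t_{14} = 240368116.

240368116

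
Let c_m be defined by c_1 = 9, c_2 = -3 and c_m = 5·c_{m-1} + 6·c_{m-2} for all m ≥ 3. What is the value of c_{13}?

c_3 = 39, c_4 = 177, c_5 = 1119, …, c_{10} = 8638017, c_{11} = 51828159, c_{12} = 310968897, c_{13} = 1865813439.
(Characteristic roots are 6 and -1.)

1865813439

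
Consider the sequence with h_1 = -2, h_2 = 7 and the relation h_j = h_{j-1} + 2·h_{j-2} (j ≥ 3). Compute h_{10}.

857

Iterate the recurrence:
h_3 = 3; h_4 = 17; h_5 = 23; h_6 = 57; h_7 = 103; h_8 = 217; h_9 = 423; h_{10} = 857.
(Characteristic roots are 2 and -1.)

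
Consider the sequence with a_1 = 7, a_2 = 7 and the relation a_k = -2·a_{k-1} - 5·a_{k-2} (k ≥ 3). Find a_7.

a_3 = -49  a_4 = 63  a_5 = 119  a_6 = -553  a_7 = 511.

511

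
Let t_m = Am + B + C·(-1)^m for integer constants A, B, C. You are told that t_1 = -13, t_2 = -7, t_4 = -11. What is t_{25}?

At m = 1, 2, 4: A + B - C = -13; 2A + B + C = -7; 4A + B + C = -11.
Subtracting the first from the second: A + 2C = 6.
Subtracting the second from the third: 2A = -4.
Solving: C = 4, A = -2, then B = -7.
Hence t_{25} = -2·25 + (-7) + 4·(-1) = -61.

-61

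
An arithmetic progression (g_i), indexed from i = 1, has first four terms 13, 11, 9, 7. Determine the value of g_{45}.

-75

Common difference d = -2.
g_i = 13 + (i - 1)·(-2).
g_{45} = 13 + 44·(-2) = -75.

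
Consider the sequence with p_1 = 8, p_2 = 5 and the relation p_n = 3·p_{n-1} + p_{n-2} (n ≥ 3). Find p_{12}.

1050101

Applying the relation repeatedly:
p_3 = 23;  p_4 = 74;  p_5 = 245;  p_6 = 809;  p_7 = 2672;  p_8 = 8825;  p_9 = 29147;  p_{10} = 96266;  p_{11} = 317945;  p_{12} = 1050101.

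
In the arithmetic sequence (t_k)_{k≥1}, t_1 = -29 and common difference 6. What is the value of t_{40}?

205

t_k = -29 + (k - 1)·6.
t_{40} = -29 + 39·6 = 205.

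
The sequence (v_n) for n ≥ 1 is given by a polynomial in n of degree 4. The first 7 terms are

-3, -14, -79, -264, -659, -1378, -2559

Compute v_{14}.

-40394

1st diffs: -11, -65, -185, -395, -719, -1181.
2nd diffs: -54, -120, -210, -324, -462.
3rd diffs: -66, -90, -114, -138.
4th diffs: -24, -24, -24 (constant).
Newton forward-difference form: v_n = -3 + (-11)·C(n-1,1) + (-54)·C(n-1,2) + (-66)·C(n-1,3) + (-24)·C(n-1,4).
At n = 14: n-1 = 13, so v_{14} = -3 - 143 - 4212 - 18876 - 17160 = -40394.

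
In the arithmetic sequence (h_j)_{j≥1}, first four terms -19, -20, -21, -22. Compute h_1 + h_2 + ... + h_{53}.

-2385

Common difference d = -1.
h_j = -19 + (j - 1)·(-1).
h_{53} = -71; S = 53·(-19 + (-71))/2 = -2385.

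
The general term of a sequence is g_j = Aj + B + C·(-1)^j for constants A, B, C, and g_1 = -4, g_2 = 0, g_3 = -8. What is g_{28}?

Plug in j = 1, 2, 3: A + B - C = -4; 2A + B + C = 0; 3A + B - C = -8.
Subtracting the first from the second: A + 2C = 4.
Subtracting the second from the third: A - 2C = -8.
Solving: C = 3, A = -2, then B = 1.
Hence g_{28} = -2·28 + 1 + 3·1 = -52.

-52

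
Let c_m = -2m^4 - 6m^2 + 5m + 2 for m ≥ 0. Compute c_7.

c_7 = -2·7^4 - 6·7^2 + 5·7 + 2 = -5059.

-5059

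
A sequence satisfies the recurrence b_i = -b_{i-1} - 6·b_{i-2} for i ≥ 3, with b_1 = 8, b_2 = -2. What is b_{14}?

-498422

Iterate the recurrence:
b_3 = -46; b_4 = 58; b_5 = 218; …; b_{11} = 23258; b_{12} = 127594; b_{13} = -267142; b_{14} = -498422.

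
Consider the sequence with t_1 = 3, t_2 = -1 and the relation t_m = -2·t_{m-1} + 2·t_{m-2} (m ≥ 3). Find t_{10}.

-7824

Iterate the recurrence:
t_3 = 8;  t_4 = -18;  t_5 = 52;  t_6 = -140;  t_7 = 384;  t_8 = -1048;  t_9 = 2864;  t_{10} = -7824.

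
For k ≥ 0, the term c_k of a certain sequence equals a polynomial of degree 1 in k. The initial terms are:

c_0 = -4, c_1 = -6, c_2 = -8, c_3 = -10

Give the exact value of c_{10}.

1st diffs: -2, -2, -2 (constant).
So c_k = -2k - 4.
Evaluating at k = 10 gives c_{10} = -24.

-24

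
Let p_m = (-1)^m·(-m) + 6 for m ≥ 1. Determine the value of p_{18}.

(-1)^18 = 1; -m at m=18 is -18; so p_{18} = -12.

-12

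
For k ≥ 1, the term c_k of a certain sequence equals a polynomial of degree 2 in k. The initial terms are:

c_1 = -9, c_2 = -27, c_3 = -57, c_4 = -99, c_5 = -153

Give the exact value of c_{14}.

-1179

1st diffs: -18, -30, -42, -54.
2nd diffs: -12, -12, -12 (constant).
So c_k = -6k^2 - 3.
Evaluating at k = 14 gives c_{14} = -1179.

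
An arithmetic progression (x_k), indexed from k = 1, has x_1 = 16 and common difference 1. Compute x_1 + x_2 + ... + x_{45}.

1710

x_k = 16 + (k - 1)·1.
x_{45} = 60; S = 45·(16 + 60)/2 = 1710.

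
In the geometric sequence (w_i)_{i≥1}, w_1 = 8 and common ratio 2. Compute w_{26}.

w_i = 8·2^(i-1).
w_{26} = 8·2^25 = 268435456.

268435456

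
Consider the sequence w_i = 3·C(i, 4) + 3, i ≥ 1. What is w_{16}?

C(16, 4) = 1820, so w_{16} = 5463.

5463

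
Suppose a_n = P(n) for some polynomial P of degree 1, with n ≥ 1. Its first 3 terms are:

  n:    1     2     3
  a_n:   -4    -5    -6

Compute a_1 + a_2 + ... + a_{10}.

-85

1st diffs: -1, -1 (constant).
So a_n = -n - 3.
Continuing: …, -7, -8, -9, -10, …, a_{10} = -13.
Summing n = 1..10 (10 terms) gives -85.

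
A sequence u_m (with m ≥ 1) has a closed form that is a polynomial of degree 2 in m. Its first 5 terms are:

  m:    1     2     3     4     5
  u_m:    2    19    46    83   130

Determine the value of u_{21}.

2242

1st diffs: 17, 27, 37, 47.
2nd diffs: 10, 10, 10 (constant).
Newton forward-difference form: u_m = 2 + 17·C(m-1,1) + 10·C(m-1,2).
At m = 21: m-1 = 20, so u_{21} = 2 + 340 + 1900 = 2242.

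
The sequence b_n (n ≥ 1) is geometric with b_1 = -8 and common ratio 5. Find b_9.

-3125000

b_n = (-8)·5^(n-1).
b_9 = (-8)·5^8 = -3125000.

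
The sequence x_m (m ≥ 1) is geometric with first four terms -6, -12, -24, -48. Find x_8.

-768

Common ratio r = 2.
x_m = (-6)·2^(m-1).
x_8 = (-6)·2^7 = -768.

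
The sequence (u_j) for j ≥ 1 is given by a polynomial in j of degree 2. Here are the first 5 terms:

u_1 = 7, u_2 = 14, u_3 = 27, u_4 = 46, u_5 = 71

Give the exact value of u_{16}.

742

1st diffs: 7, 13, 19, 25.
2nd diffs: 6, 6, 6 (constant).
Newton forward-difference form: u_j = 7 + 7·C(j-1,1) + 6·C(j-1,2).
At j = 16: j-1 = 15, so u_{16} = 7 + 105 + 630 = 742.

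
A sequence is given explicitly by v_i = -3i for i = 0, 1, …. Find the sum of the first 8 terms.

-84

Over i = 0..7: Σi = 28.
Total = (-3)·28 = -84.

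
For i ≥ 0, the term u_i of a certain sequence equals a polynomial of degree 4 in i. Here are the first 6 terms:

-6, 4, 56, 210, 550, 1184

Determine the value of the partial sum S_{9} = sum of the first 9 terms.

1st diffs: 10, 52, 154, 340, 634.
2nd diffs: 42, 102, 186, 294.
3rd diffs: 60, 84, 108.
4th diffs: 24, 24 (constant).
Newton forward-difference form: u_i = -6 + 10·C(i,1) + 42·C(i,2) + 60·C(i,3) + 24·C(i,4).
Continuing: 2244, 3886, 6290.
Summing i = 0..8 (9 terms) gives 14418.

14418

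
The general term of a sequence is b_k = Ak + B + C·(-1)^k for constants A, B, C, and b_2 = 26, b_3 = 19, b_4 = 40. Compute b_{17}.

117

Plug in k = 2, 3, 4: 2A + B + C = 26; 3A + B - C = 19; 4A + B + C = 40.
Subtracting the first from the second: A - 2C = -7.
Subtracting the second from the third: A + 2C = 21.
Solving: C = 7, A = 7, then B = 5.
Therefore b_{17} = 119 + 5 + 7·(-1) = 117.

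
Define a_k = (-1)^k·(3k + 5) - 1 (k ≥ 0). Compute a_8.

28

(-1)^8 = 1; 3k + 5 at k=8 is 29; so a_8 = 28.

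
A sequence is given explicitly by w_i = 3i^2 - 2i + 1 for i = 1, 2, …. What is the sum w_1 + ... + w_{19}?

Over i = 1..19: Σi = 190, Σi² = 2470.
Total = (3)·2470 + (-2)·190 + (1)·19 = 7049.

7049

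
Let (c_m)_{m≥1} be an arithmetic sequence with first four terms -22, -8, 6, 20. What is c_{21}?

258

Common difference d = 14.
c_m = -22 + (m - 1)·14.
c_{21} = -22 + 20·14 = 258.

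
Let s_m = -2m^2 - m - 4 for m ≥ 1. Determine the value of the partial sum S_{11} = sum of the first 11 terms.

-1122

Over m = 1..11: Σm = 66, Σm² = 506.
Total = (-2)·506 + (-1)·66 + (-4)·11 = -1122.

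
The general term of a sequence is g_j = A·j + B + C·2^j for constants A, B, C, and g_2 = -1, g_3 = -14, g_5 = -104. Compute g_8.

Write the equations: 2A + B + 4C = -1; 3A + B + 8C = -14; 5A + B + 32C = -104.
Subtracting the first from the second: A + 4C = -13.
Subtracting the second from the third: 2A + 24C = -90.
Solving: C = -4, A = 3, then B = 9.
Therefore g_8 = 24 + 9 + (-4)·256 = -991.

-991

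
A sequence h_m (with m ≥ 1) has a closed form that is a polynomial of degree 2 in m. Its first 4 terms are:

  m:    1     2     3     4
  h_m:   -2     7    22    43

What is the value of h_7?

1st diffs: 9, 15, 21.
2nd diffs: 6, 6 (constant).
Newton forward-difference form: h_m = -2 + 9·C(m-1,1) + 6·C(m-1,2).
At m = 7: m-1 = 6, so h_7 = -2 + 54 + 90 = 142.

142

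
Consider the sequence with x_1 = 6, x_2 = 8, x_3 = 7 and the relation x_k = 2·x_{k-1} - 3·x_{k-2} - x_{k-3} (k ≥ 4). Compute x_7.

Applying the relation repeatedly:
x_4 = -16;  x_5 = -61;  x_6 = -81;  x_7 = 37.

37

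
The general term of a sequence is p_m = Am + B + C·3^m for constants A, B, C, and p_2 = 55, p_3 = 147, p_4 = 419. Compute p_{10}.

The three given values yield: 2A + B + 9C = 55; 3A + B + 27C = 147; 4A + B + 81C = 419.
Subtracting the first from the second: A + 18C = 92.
Subtracting the second from the third: A + 54C = 272.
Solving: C = 5, A = 2, then B = 6.
Hence p_{10} = 2·10 + 6 + 5·59049 = 295271.

295271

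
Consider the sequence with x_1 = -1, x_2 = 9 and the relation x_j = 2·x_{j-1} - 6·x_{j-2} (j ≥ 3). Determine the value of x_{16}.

x_3 = 24  x_4 = -6  x_5 = -156  …  x_{13} = 181824  x_{14} = 433344  x_{15} = -224256  x_{16} = -3048576.

-3048576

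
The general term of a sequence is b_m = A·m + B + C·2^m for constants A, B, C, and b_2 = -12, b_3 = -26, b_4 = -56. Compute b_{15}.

-131042

At m = 2, 3, 4: 2A + B + 4C = -12; 3A + B + 8C = -26; 4A + B + 16C = -56.
Subtracting the first from the second: A + 4C = -14.
Subtracting the second from the third: A + 8C = -30.
Solving: C = -4, A = 2, then B = 0.
Hence b_{15} = 2·15 + 0 + (-4)·32768 = -131042.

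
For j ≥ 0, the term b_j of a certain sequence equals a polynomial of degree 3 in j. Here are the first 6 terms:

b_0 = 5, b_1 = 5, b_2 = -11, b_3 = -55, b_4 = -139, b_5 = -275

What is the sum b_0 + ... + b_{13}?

1st diffs: 0, -16, -44, -84, -136.
2nd diffs: -16, -28, -40, -52.
3rd diffs: -12, -12, -12 (constant).
So b_j = -2j^3 - 2j^2 + 4j + 5.
Continuing: …, -475, -751, -1115, -1579, …, b_{13} = -4675.
Summing j = 0..13 (14 terms) gives -17766.

-17766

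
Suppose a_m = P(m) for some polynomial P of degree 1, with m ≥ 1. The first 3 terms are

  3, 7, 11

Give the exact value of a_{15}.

59

1st diffs: 4, 4 (constant).
So a_m = 4m - 1.
Evaluating at m = 15 gives a_{15} = 59.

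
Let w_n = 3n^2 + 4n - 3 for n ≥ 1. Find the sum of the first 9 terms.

1008

Over n = 1..9: Σn = 45, Σn² = 285.
Total = (3)·285 + (4)·45 + (-3)·9 = 1008.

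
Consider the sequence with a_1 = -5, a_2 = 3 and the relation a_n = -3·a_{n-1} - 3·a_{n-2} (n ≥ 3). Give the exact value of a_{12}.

Step forward from the initial values:
a_3 = 6, a_4 = -27, a_5 = 63, a_6 = -108, a_7 = 135, a_8 = -81, a_9 = -162, a_{10} = 729, a_{11} = -1701, a_{12} = 2916.

2916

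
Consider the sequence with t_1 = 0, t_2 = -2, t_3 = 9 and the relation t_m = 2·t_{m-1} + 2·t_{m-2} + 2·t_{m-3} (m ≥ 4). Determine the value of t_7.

t_4 = 14;  t_5 = 42;  t_6 = 130;  t_7 = 372.

372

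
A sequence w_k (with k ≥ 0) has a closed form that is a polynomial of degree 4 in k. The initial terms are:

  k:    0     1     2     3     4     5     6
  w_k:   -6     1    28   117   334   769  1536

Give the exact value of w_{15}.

1st diffs: 7, 27, 89, 217, 435, 767.
2nd diffs: 20, 62, 128, 218, 332.
3rd diffs: 42, 66, 90, 114.
4th diffs: 24, 24, 24 (constant).
Newton forward-difference form: w_k = -6 + 7·C(k,1) + 20·C(k,2) + 42·C(k,3) + 24·C(k,4).
At k = 15: k = 15, so w_{15} = -6 + 105 + 2100 + 19110 + 32760 = 54069.

54069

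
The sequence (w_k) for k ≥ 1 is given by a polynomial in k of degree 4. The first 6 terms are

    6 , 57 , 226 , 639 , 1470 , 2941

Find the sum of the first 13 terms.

1st diffs: 51, 169, 413, 831, 1471.
2nd diffs: 118, 244, 418, 640.
3rd diffs: 126, 174, 222.
4th diffs: 48, 48 (constant).
Newton forward-difference form: w_k = 6 + 51·C(k-1,1) + 118·C(k-1,2) + 126·C(k-1,3) + 48·C(k-1,4).
Continuing: …, 5322, 8931, 14134, 21345, …, w_{13} = 59886.
Summing k = 1..13 (13 terms) gives 189670.

189670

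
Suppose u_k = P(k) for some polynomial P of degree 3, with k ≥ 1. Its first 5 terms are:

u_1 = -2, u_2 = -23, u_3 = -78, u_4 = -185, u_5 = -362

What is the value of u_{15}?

1st diffs: -21, -55, -107, -177.
2nd diffs: -34, -52, -70.
3rd diffs: -18, -18 (constant).
Newton forward-difference form: u_k = -2 + (-21)·C(k-1,1) + (-34)·C(k-1,2) + (-18)·C(k-1,3).
At k = 15: k-1 = 14, so u_{15} = -2 - 294 - 3094 - 6552 = -9942.

-9942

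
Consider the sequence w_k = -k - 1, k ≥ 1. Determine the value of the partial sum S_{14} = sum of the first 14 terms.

-119

Over k = 1..14: Σk = 105.
Total = (-1)·105 + (-1)·14 = -119.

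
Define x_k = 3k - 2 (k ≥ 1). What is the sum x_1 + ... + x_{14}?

Over k = 1..14: Σk = 105.
Total = (3)·105 + (-2)·14 = 287.

287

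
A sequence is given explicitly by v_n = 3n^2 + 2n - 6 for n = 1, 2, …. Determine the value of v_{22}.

v_{22} = 3·22^2 + 2·22 - 6 = 1490.

1490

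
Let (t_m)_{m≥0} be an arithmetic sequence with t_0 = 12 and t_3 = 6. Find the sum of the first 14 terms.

-14

Common difference d = (6 - 12) / (3 - 0) = -2.
t_m = 12 + (m - 0)·(-2).
t_{13} = -14; S = 14·(12 + (-14))/2 = -14.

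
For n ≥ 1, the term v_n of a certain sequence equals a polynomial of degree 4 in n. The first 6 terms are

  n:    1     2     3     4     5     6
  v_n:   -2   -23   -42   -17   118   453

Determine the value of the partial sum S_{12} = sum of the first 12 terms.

38828

1st diffs: -21, -19, 25, 135, 335.
2nd diffs: 2, 44, 110, 200.
3rd diffs: 42, 66, 90.
4th diffs: 24, 24 (constant).
Newton forward-difference form: v_n = -2 + (-21)·C(n-1,1) + 2·C(n-1,2) + 42·C(n-1,3) + 24·C(n-1,4).
Continuing: …, 1102, 2203, 3918, 6433, …, v_{12} = 14727.
Summing n = 1..12 (12 terms) gives 38828.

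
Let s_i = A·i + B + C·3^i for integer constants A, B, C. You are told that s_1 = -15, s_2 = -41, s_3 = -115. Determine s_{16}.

Plug in i = 1, 2, 3: A + B + 3C = -15; 2A + B + 9C = -41; 3A + B + 27C = -115.
Subtracting the first from the second: A + 6C = -26.
Subtracting the second from the third: A + 18C = -74.
Solving: C = -4, A = -2, then B = -1.
Therefore s_{16} = -32 + (-1) + (-4)·43046721 = -172186917.

-172186917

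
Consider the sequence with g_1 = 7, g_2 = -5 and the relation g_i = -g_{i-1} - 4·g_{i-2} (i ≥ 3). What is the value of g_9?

Step forward from the initial values:
g_3 = -23; g_4 = 43; g_5 = 49; g_6 = -221; g_7 = 25; g_8 = 859; g_9 = -959.

-959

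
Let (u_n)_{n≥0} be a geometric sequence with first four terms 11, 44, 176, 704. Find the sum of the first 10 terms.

3844775

Common ratio r = 4.
u_n = 11·4^(n-0).
S = 11·(4^10 - 1)/(4 - 1) = 11·(1048576 - 1)/(3) = 3844775.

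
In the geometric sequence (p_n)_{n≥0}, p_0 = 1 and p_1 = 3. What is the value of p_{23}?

Common ratio r = 3.
p_n = 1·3^(n-0).
p_{23} = 1·3^23 = 94143178827.

94143178827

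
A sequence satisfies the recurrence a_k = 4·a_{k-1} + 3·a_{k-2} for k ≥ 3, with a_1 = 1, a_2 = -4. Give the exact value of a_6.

-1372

Compute successive terms:
a_3 = -13, a_4 = -64, a_5 = -295, a_6 = -1372.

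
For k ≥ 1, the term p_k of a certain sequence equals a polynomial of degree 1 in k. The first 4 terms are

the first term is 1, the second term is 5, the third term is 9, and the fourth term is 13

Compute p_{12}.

45

1st diffs: 4, 4, 4 (constant).
So p_k = 4k - 3.
Evaluating at k = 12 gives p_{12} = 45.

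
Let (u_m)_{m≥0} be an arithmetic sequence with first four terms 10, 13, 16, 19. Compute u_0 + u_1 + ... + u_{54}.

Common difference d = 3.
u_m = 10 + (m - 0)·3.
u_{54} = 172; S = 55·(10 + 172)/2 = 5005.

5005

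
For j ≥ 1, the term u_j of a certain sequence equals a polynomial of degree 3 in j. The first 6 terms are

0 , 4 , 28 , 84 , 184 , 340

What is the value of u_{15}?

6244

1st diffs: 4, 24, 56, 100, 156.
2nd diffs: 20, 32, 44, 56.
3rd diffs: 12, 12, 12 (constant).
Newton forward-difference form: u_j = 4·C(j-1,1) + 20·C(j-1,2) + 12·C(j-1,3).
At j = 15: j-1 = 14, so u_{15} = 56 + 1820 + 4368 = 6244.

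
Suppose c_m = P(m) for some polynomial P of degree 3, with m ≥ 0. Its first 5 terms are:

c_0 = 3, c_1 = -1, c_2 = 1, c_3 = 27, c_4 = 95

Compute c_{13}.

5567

1st diffs: -4, 2, 26, 68.
2nd diffs: 6, 24, 42.
3rd diffs: 18, 18 (constant).
Newton forward-difference form: c_m = 3 + (-4)·C(m,1) + 6·C(m,2) + 18·C(m,3).
At m = 13: m = 13, so c_{13} = 3 - 52 + 468 + 5148 = 5567.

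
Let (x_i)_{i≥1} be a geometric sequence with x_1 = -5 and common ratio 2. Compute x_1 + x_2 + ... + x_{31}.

-10737418235

x_i = (-5)·2^(i-1).
S = (-5)·(2^31 - 1)/(2 - 1) = (-5)·(2147483648 - 1)/(1) = -10737418235.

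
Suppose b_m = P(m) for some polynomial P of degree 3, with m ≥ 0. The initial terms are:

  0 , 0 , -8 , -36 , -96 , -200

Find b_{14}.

1st diffs: 0, -8, -28, -60, -104.
2nd diffs: -8, -20, -32, -44.
3rd diffs: -12, -12, -12 (constant).
Newton forward-difference form: b_m = (-8)·C(m,2) + (-12)·C(m,3).
At m = 14: m = 14, so b_{14} = -728 - 4368 = -5096.

-5096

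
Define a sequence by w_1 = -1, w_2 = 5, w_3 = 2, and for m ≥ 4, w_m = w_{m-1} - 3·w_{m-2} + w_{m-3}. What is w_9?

-193

Iterate the recurrence:
w_4 = -14; w_5 = -15; w_6 = 29; w_7 = 60; w_8 = -42; w_9 = -193.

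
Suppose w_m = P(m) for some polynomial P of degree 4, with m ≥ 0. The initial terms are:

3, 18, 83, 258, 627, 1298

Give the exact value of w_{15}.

65538

1st diffs: 15, 65, 175, 369, 671.
2nd diffs: 50, 110, 194, 302.
3rd diffs: 60, 84, 108.
4th diffs: 24, 24 (constant).
Newton forward-difference form: w_m = 3 + 15·C(m,1) + 50·C(m,2) + 60·C(m,3) + 24·C(m,4).
At m = 15: m = 15, so w_{15} = 3 + 225 + 5250 + 27300 + 32760 = 65538.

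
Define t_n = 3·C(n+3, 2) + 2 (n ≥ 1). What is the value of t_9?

200

C(12, 2) = 66, so t_9 = 200.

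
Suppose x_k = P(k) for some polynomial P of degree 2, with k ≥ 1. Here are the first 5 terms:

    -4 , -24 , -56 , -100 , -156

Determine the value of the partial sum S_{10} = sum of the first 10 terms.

-2380

1st diffs: -20, -32, -44, -56.
2nd diffs: -12, -12, -12 (constant).
Newton forward-difference form: x_k = -4 + (-20)·C(k-1,1) + (-12)·C(k-1,2).
Continuing: …, -224, -304, -396, -500, …, x_{10} = -616.
Summing k = 1..10 (10 terms) gives -2380.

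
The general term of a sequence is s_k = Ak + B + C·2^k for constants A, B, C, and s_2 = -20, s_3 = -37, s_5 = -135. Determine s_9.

-2059

Plug in k = 2, 3, 5: 2A + B + 4C = -20; 3A + B + 8C = -37; 5A + B + 32C = -135.
Subtracting the first from the second: A + 4C = -17.
Subtracting the second from the third: 2A + 24C = -98.
Solving: C = -4, A = -1, then B = -2.
Hence s_9 = -1·9 + (-2) + (-4)·512 = -2059.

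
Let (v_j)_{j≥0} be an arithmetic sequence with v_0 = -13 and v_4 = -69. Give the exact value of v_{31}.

Common difference d = (-69 - (-13)) / (4 - 0) = -14.
v_j = -13 + (j - 0)·(-14).
v_{31} = -13 + 31·(-14) = -447.

-447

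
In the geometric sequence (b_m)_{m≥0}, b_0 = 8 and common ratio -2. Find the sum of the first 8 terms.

-680

b_m = 8·(-2)^(m-0).
S = 8·((-2)^8 - 1)/(-2 - 1) = 8·(256 - 1)/(-3) = -680.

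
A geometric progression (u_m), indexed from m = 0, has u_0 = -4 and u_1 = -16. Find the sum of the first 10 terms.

-1398100

Common ratio r = 4.
u_m = (-4)·4^(m-0).
S = (-4)·(4^10 - 1)/(4 - 1) = (-4)·(1048576 - 1)/(3) = -1398100.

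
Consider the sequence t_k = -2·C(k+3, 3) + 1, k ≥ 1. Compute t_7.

C(10, 3) = 120, so t_7 = -239.

-239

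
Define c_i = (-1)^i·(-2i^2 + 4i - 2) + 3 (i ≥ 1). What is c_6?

(-1)^6 = 1; -2i^2 + 4i - 2 at i=6 is -50; so c_6 = -47.

-47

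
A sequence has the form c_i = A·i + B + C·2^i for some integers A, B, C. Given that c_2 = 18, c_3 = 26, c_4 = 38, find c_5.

Plug in i = 2, 3, 4: 2A + B + 4C = 18; 3A + B + 8C = 26; 4A + B + 16C = 38.
Subtracting the first from the second: A + 4C = 8.
Subtracting the second from the third: A + 8C = 12.
Solving: C = 1, A = 4, then B = 6.
Therefore c_5 = 20 + 6 + 1·32 = 58.

58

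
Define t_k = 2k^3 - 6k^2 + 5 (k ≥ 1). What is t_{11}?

t_{11} = 2·11^3 - 6·11^2 + 5 = 1941.

1941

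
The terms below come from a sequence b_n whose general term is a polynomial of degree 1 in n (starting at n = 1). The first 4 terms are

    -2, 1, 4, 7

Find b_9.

22

1st diffs: 3, 3, 3 (constant).
So b_n = 3n - 5.
Evaluating at n = 9 gives b_9 = 22.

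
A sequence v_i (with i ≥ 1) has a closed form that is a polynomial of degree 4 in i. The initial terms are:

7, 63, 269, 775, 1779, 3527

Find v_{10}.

1st diffs: 56, 206, 506, 1004, 1748.
2nd diffs: 150, 300, 498, 744.
3rd diffs: 150, 198, 246.
4th diffs: 48, 48 (constant).
Newton forward-difference form: v_i = 7 + 56·C(i-1,1) + 150·C(i-1,2) + 150·C(i-1,3) + 48·C(i-1,4).
At i = 10: i-1 = 9, so v_{10} = 7 + 504 + 5400 + 12600 + 6048 = 24559.

24559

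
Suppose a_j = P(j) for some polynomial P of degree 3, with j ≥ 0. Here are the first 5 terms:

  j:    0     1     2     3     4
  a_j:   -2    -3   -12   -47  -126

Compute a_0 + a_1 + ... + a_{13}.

-21049

1st diffs: -1, -9, -35, -79.
2nd diffs: -8, -26, -44.
3rd diffs: -18, -18 (constant).
So a_j = -3j^3 + 5j^2 - 3j - 2.
Continuing: …, -267, -488, -807, -1242, …, a_{13} = -5787.
Summing j = 0..13 (14 terms) gives -21049.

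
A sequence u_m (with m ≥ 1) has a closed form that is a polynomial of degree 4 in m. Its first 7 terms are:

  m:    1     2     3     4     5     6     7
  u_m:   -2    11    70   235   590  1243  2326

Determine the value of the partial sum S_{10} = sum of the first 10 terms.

24733

1st diffs: 13, 59, 165, 355, 653, 1083.
2nd diffs: 46, 106, 190, 298, 430.
3rd diffs: 60, 84, 108, 132.
4th diffs: 24, 24, 24 (constant).
So u_m = m^4 - 2m^2 + 4m - 5.
Continuing: 3995, 6430, 9835.
Summing m = 1..10 (10 terms) gives 24733.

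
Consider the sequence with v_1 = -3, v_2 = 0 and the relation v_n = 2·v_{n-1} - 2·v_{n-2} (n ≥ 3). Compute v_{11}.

Compute successive terms:
v_3 = 6; v_4 = 12; v_5 = 12; v_6 = 0; v_7 = -24; v_8 = -48; v_9 = -48; v_{10} = 0; v_{11} = 96.

96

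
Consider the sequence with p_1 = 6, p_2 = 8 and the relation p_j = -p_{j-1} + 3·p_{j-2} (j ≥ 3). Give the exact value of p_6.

26

Iterate the recurrence:
p_3 = 10  p_4 = 14  p_5 = 16  p_6 = 26.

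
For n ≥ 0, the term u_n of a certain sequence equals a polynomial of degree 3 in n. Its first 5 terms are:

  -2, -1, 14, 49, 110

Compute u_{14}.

1st diffs: 1, 15, 35, 61.
2nd diffs: 14, 20, 26.
3rd diffs: 6, 6 (constant).
Newton forward-difference form: u_n = -2 + 1·C(n,1) + 14·C(n,2) + 6·C(n,3).
At n = 14: n = 14, so u_{14} = -2 + 14 + 1274 + 2184 = 3470.

3470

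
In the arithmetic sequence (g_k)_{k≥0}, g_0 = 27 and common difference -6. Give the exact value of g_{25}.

-123

g_k = 27 + (k - 0)·(-6).
g_{25} = 27 + 25·(-6) = -123.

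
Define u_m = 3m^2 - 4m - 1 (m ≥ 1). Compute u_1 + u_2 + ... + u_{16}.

Over m = 1..16: Σm = 136, Σm² = 1496.
Total = (3)·1496 + (-4)·136 + (-1)·16 = 3928.

3928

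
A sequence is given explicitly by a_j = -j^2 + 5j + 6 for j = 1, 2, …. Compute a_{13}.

a_{13} = -1·13^2 + 5·13 + 6 = -98.

-98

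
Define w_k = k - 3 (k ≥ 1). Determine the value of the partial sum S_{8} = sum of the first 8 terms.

Over k = 1..8: Σk = 36.
Total = (1)·36 + (-3)·8 = 12.

12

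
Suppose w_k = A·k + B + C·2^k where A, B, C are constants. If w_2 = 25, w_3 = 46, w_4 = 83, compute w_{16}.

262223

Write the equations: 2A + B + 4C = 25; 3A + B + 8C = 46; 4A + B + 16C = 83.
Subtracting the first from the second: A + 4C = 21.
Subtracting the second from the third: A + 8C = 37.
Solving: C = 4, A = 5, then B = -1.
Therefore w_{16} = 80 + (-1) + 4·65536 = 262223.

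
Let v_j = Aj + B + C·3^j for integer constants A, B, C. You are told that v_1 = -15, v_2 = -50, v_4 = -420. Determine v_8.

-32840

At j = 1, 2, 4: A + B + 3C = -15; 2A + B + 9C = -50; 4A + B + 81C = -420.
Subtracting the first from the second: A + 6C = -35.
Subtracting the second from the third: 2A + 72C = -370.
Solving: C = -5, A = -5, then B = 5.
Therefore v_8 = -40 + 5 + (-5)·6561 = -32840.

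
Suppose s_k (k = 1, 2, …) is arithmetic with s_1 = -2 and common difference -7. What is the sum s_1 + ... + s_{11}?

s_k = -2 + (k - 1)·(-7).
s_{11} = -72; S = 11·(-2 + (-72))/2 = -407.

-407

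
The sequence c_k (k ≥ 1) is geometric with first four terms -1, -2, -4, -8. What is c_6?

-32

Common ratio r = 2.
c_k = (-1)·2^(k-1).
c_6 = (-1)·2^5 = -32.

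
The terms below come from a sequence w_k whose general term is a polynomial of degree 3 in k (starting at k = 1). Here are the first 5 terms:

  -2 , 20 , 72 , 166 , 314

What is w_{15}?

7404

1st diffs: 22, 52, 94, 148.
2nd diffs: 30, 42, 54.
3rd diffs: 12, 12 (constant).
So w_k = 2k^3 + 3k^2 - k - 6.
Evaluating at k = 15 gives w_{15} = 7404.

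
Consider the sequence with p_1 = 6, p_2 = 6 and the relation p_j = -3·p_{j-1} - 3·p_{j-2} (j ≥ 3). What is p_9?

Compute successive terms:
p_3 = -36;  p_4 = 90;  p_5 = -162;  p_6 = 216;  p_7 = -162;  p_8 = -162;  p_9 = 972.

972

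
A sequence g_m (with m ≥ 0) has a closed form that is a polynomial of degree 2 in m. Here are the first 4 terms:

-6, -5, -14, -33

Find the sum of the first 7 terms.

-371

1st diffs: 1, -9, -19.
2nd diffs: -10, -10 (constant).
Newton forward-difference form: g_m = -6 + 1·C(m,1) + (-10)·C(m,2).
Continuing: -62, -101, -150.
Summing m = 0..6 (7 terms) gives -371.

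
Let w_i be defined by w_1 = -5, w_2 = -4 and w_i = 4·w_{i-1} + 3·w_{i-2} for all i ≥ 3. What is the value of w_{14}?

-641522716

Step forward from the initial values:
w_3 = -31, w_4 = -136, w_5 = -637, …, w_{11} = -6397999, w_{12} = -29723512, w_{13} = -138088045, w_{14} = -641522716.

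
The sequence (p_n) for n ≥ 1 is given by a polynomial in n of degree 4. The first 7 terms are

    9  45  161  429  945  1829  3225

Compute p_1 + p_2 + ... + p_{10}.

1st diffs: 36, 116, 268, 516, 884, 1396.
2nd diffs: 80, 152, 248, 368, 512.
3rd diffs: 72, 96, 120, 144.
4th diffs: 24, 24, 24 (constant).
So p_n = n^4 + 2n^3 + 3n^2 - 2n + 5.
Continuing: 5301, 8249, 12285.
Summing n = 1..10 (10 terms) gives 32478.

32478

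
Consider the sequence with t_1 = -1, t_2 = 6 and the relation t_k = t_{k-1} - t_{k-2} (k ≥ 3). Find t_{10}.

t_3 = 7; t_4 = 1; t_5 = -6; t_6 = -7; t_7 = -1; t_8 = 6; t_9 = 7; t_{10} = 1.

1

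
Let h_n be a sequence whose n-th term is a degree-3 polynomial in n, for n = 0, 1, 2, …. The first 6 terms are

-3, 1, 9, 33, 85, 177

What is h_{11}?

2241

1st diffs: 4, 8, 24, 52, 92.
2nd diffs: 4, 16, 28, 40.
3rd diffs: 12, 12, 12 (constant).
Newton forward-difference form: h_n = -3 + 4·C(n,1) + 4·C(n,2) + 12·C(n,3).
At n = 11: n = 11, so h_{11} = -3 + 44 + 220 + 1980 = 2241.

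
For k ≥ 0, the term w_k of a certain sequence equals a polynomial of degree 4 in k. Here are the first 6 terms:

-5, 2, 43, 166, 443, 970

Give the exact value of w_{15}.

58270

1st diffs: 7, 41, 123, 277, 527.
2nd diffs: 34, 82, 154, 250.
3rd diffs: 48, 72, 96.
4th diffs: 24, 24 (constant).
Newton forward-difference form: w_k = -5 + 7·C(k,1) + 34·C(k,2) + 48·C(k,3) + 24·C(k,4).
At k = 15: k = 15, so w_{15} = -5 + 105 + 3570 + 21840 + 32760 = 58270.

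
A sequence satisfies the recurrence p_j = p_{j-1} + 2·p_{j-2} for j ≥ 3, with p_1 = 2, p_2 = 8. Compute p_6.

108

Compute successive terms:
p_3 = 12;  p_4 = 28;  p_5 = 52;  p_6 = 108.
(Characteristic roots are 2 and -1.)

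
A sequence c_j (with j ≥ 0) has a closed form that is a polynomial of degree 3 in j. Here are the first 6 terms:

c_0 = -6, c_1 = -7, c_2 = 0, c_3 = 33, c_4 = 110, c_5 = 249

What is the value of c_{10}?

1st diffs: -1, 7, 33, 77, 139.
2nd diffs: 8, 26, 44, 62.
3rd diffs: 18, 18, 18 (constant).
So c_j = 3j^3 - 5j^2 + j - 6.
Evaluating at j = 10 gives c_{10} = 2504.

2504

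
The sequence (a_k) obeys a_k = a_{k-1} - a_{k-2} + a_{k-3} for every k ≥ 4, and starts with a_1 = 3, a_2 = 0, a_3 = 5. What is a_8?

Iterate the recurrence:
a_4 = 8  a_5 = 3  a_6 = 0  a_7 = 5  a_8 = 8.

8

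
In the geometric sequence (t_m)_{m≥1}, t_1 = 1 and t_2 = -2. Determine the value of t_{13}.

Common ratio r = -2.
t_m = 1·(-2)^(m-1).
t_{13} = 1·(-2)^12 = 4096.

4096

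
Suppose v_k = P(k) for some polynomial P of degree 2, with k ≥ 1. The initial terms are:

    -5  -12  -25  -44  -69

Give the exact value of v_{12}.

-412

1st diffs: -7, -13, -19, -25.
2nd diffs: -6, -6, -6 (constant).
So v_k = -3k^2 + 2k - 4.
Evaluating at k = 12 gives v_{12} = -412.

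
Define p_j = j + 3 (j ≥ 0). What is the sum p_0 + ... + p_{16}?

Over j = 0..16: Σj = 136.
Total = (1)·136 + (3)·17 = 187.

187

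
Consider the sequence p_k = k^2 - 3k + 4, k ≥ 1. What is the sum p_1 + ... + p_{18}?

Over k = 1..18: Σk = 171, Σk² = 2109.
Total = (1)·2109 + (-3)·171 + (4)·18 = 1668.

1668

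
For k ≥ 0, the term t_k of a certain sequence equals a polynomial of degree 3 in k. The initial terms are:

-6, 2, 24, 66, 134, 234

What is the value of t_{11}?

1st diffs: 8, 22, 42, 68, 100.
2nd diffs: 14, 20, 26, 32.
3rd diffs: 6, 6, 6 (constant).
So t_k = k^3 + 4k^2 + 3k - 6.
Evaluating at k = 11 gives t_{11} = 1842.

1842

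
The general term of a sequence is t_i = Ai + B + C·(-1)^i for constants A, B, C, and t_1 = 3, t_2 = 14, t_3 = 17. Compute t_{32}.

At i = 1, 2, 3: A + B - C = 3; 2A + B + C = 14; 3A + B - C = 17.
Subtracting the first from the second: A + 2C = 11.
Subtracting the second from the third: A - 2C = 3.
Solving: C = 2, A = 7, then B = -2.
Therefore t_{32} = 224 + (-2) + 2·1 = 224.

224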